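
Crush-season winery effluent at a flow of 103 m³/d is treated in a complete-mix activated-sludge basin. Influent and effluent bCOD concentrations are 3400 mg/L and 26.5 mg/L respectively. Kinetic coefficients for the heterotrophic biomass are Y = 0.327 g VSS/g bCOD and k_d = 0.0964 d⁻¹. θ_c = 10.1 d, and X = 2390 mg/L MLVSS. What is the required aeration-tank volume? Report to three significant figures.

V ≈ 243 m³

Rearranging the biomass balance for a CMAS with decay, V = Y·Q·ΔS·θ_c / [X·(1+k_d θ_c)] = 0.327 × 103 × (3400 − 26.5) × 10.1 / [2390 × (1 + 0.0964 × 10.1)] = 1.15×10^6 / 4717 = 243.3 m³.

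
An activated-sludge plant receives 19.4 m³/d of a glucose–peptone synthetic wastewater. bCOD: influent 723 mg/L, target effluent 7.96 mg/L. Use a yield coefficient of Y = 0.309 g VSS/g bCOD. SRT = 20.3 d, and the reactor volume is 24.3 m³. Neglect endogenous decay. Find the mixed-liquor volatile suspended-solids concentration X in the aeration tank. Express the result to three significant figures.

From V·X = Y·Q·(S₀ − S)·θ_c (decay neglected): X = 0.309 × 19.4 × (723 − 7.96) × 20.3 / 24.3 = 3581 mg/L.

X ≈ 3580 mg/L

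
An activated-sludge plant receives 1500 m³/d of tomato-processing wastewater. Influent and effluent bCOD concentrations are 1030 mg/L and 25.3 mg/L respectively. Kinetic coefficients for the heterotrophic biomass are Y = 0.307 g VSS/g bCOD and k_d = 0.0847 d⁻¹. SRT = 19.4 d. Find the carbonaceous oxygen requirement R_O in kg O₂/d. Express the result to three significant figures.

The observed yield is Y_obs = Y/(1 + k_d·θ_c) = 0.307 / (1 + 0.0847 × 19.4) = 0.307 / 2.643 = 0.1161 g VSS per g bCOD removed.
Q·(S₀ − S) = 1500 × (1030 − 25.3) × 10⁻³ = 1507 kg/d removed.
Net sludge production P_X = 0.1161 × 1507 = 175.0 kg VSS/d.
R_O = Q·ΔS − 1.42 P_X = 1507 − 248.6 = 1258 kg O₂/d.

R_O ≈ 1260 kg O₂/d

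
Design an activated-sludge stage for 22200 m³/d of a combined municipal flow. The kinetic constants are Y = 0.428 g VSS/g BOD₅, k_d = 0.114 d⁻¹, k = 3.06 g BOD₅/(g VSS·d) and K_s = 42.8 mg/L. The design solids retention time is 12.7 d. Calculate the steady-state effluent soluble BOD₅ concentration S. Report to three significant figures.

From the Monod/SRT balance for a CMAS, S = K_s·(1+k_d θ_c)/[θ_c·(Y k − k_d) − 1] = 42.8 × (1 + 0.114 × 12.7) / [12.7 × (0.428 × 3.06 − 0.114) − 1] = 104.8 / 14.19 = 7.386 mg/L.

S ≈ 7.39 mg/L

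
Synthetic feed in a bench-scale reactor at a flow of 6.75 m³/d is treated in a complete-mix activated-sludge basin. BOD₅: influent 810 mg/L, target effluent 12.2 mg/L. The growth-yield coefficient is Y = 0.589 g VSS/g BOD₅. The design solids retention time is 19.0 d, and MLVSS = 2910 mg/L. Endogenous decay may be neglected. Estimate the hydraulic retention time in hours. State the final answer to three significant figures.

With k_d = 0 the design equation reduces to V = Y Q (S₀−S) θ_c / X = 0.589 × 6.75 × (810 − 12.2) × 19.0 / 2910 = 20.71 m³.
HRT = V/Q = 20.71 m³ / 6.75 m³·d⁻¹ = 3.068 d × 24 = 73.63 h.

τ ≈ 73.6 h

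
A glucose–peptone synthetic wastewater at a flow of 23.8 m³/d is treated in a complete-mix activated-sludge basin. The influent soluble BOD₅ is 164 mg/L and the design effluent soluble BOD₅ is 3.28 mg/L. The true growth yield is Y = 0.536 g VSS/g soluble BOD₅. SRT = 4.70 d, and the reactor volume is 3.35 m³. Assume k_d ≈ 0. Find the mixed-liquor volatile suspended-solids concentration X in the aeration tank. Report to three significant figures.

X ≈ 2880 mg/L

From V·X = Y·Q·(S₀ − S)·θ_c (decay neglected): X = 0.536 × 23.8 × (164 − 3.28) × 4.70 / 3.35 = 2877 mg/L.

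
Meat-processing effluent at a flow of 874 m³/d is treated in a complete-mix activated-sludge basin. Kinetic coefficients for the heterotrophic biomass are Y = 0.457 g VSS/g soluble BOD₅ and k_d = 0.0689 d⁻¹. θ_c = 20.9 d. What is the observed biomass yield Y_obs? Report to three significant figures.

Correct the yield for decay: Y_obs = Y/(1 + k_d θ_c) = 0.457 / (1 + 0.0689 × 20.9) = 0.457 / 2.440 = 0.1873.

Y_obs ≈ 0.187 g VSS/g soluble BOD₅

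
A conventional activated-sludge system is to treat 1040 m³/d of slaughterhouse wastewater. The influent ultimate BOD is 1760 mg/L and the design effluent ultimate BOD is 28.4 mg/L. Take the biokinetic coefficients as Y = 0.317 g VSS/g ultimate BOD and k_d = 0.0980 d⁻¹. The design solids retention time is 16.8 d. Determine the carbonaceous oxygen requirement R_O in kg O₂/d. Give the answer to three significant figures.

R_O ≈ 1490 kg O₂/d

Observed yield with endogenous decay: Y_obs = Y / (1 + k_d·θ_c) = 0.317 / (1 + 0.0980 × 16.8) = 0.317 / 2.646 = 0.1198 g VSS/g ultimate BOD.
Substrate removed = Q·(S₀ − S) = 1040 m³/d × (1760 − 28.4) g/m³ = 1.8×10^6 g/d = 1801 kg/d.
P_X = Y_obs·Q·(S₀ − S) = 0.1198 × 1801 = 215.7 kg VSS/d.
R_O = Q·(S₀ − S) − 1.42·P_X = 1801 − 1.42 × 215.7 = 1495 kg O₂/d.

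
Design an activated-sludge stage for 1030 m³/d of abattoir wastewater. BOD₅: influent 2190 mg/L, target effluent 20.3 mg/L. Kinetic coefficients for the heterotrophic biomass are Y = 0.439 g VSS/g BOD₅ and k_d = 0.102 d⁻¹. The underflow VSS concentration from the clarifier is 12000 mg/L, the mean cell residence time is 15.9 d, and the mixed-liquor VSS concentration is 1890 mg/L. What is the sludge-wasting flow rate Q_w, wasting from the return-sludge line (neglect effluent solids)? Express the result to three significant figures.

From the SRT design equation V = Y Q (S₀−S) θ_c / [X (1 + k_d θ_c)] = 0.439 × 1030 × (2190 − 20.3) × 15.9 / [1890 × (1 + 0.102 × 15.9)] = 1.56×10^7 / 4955 = 3148 m³.
θ_c = V·X/(Q_w·X_r) when wasting from the recycle, so Q_w = V·X/(θ_c·X_r) = 3148 × 1890 / (15.9 × 12000) = 31.18 m³/d.

Q_w ≈ 31.2 m³/d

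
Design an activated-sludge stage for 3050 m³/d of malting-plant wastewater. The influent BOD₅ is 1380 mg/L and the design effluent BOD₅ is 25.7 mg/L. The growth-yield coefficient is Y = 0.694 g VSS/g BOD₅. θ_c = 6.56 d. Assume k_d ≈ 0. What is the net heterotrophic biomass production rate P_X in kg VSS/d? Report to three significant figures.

P_X ≈ 2870 kg VSS/d

No decay correction is needed, so Y_obs = Y = 0.694.
Mass of BOD₅ removed per day: Q(S₀ − S) = 3050 × 1354 g/m³ = 4131 kg/d.
Biomass produced: P_X = Y_obs·Q·ΔS = 0.6940 × 4131 ≈ 2867 kg VSS/d.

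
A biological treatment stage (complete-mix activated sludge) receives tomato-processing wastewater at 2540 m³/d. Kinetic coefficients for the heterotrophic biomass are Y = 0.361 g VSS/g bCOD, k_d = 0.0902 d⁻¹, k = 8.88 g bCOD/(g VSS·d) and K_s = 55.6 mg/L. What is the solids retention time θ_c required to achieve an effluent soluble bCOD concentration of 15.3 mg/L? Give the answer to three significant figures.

Specific growth rate at S = 15.3 mg/L: μ = YkS/(K_s+S) = 0.361·8.88·15.3/(55.6+15.3) = 0.6918 d⁻¹.
θ_c = 1/(μ − k_d) = 1/(0.6918 − 0.0902) = 1/0.6016 = 1.662 d.

θ_c ≈ 1.66 d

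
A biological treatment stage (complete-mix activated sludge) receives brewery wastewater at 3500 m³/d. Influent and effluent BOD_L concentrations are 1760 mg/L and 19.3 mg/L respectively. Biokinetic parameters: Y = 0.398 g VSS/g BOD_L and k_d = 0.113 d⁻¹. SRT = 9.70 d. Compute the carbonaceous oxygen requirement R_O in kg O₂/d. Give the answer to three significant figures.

Y_obs = Y / (1 + k_d θ_c) = 0.398 / (1 + 0.113 × 9.70) = 0.398 / 2.096 = 0.1899.
Substrate removed = Q·(S₀ − S) = 3500 m³/d × (1760 − 19.3) g/m³ = 6.09×10^6 g/d = 6092 kg/d.
P_X = Y_obs·Q·(S₀ − S) = 0.1899 × 6092 = 1157 kg VSS/d.
R_O = Q·ΔS − 1.42 P_X = 6092 − 1643 = 4450 kg O₂/d.

R_O ≈ 4450 kg O₂/d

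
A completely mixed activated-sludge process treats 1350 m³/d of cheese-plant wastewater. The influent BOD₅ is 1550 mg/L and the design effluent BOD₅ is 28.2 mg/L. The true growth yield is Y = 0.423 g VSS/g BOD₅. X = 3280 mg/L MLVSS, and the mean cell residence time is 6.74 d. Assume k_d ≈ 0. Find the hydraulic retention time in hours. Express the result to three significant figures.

τ ≈ 31.7 h

V·X = Y·Q·ΔS·θ_c gives V = 0.423 × 1350 × (1550 − 28.2) × 6.74 / 3280 = 1786 m³.
Hydraulic retention time τ = V/Q = 1786 / 1350 = 1.323 d = 31.75 h.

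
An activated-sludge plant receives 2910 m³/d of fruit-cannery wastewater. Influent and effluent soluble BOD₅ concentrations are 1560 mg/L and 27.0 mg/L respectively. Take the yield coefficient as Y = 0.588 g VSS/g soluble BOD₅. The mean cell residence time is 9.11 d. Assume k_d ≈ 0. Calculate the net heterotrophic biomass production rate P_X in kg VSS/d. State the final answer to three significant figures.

P_X ≈ 2620 kg VSS/d

Since k_d ≈ 0, Y_obs = Y = 0.588 g VSS/g soluble BOD₅.
Substrate removed = Q·(S₀ − S) = 2910 m³/d × (1560 − 27.0) g/m³ = 4.46×10^6 g/d = 4461 kg/d.
P_X = Y_obs · Q(S₀ − S) = 0.5880 × 4461 = 2623 kg VSS/d.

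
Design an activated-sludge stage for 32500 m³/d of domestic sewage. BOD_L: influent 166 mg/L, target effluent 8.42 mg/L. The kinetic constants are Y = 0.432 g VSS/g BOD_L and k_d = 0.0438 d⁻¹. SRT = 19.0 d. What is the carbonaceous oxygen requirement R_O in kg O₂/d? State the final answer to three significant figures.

Observed yield with endogenous decay: Y_obs = Y / (1 + k_d·θ_c) = 0.432 / (1 + 0.0438 × 19.0) = 0.432 / 1.832 = 0.2358 g VSS/g BOD_L.
Mass of BOD_L removed per day: Q(S₀ − S) = 32500 × 157.6 g/m³ = 5121 kg/d.
Net sludge production P_X = 0.2358 × 5121 = 1208 kg VSS/d.
Carbonaceous O₂ demand = substrate oxidised − cell-mass equivalent = 5121 − 1.42 × 1208 = 3407 kg O₂/d.

R_O ≈ 3410 kg O₂/d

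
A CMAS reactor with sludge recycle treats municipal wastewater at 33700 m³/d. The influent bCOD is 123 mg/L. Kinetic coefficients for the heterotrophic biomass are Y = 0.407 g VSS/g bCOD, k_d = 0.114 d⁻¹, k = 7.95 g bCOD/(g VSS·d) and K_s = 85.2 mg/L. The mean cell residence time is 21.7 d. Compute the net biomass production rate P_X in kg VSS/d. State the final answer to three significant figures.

For a completely mixed reactor with recycle the Lawrence–McCarty relation gives S = K_s·(1 + k_d·θ_c) / [θ_c·(Y·k − k_d) − 1] = 85.2 × (1 + 0.114 × 21.7) / [21.7 × (0.407 × 7.95 − 0.114) − 1] = 296.0 / 66.74 = 4.435 mg/L.
The observed yield is Y_obs = Y/(1 + k_d·θ_c) = 0.407 / (1 + 0.114 × 21.7) = 0.407 / 3.474 = 0.1172 g VSS per g bCOD removed.
Substrate removed = Q·(S₀ − S) = 33700 m³/d × (123 − 4.43) g/m³ = 4×10^6 g/d = 3996 kg/d.
So the net sludge growth is P_X = 0.1172 × 3996 = 468.2 kg VSS/d.

P_X ≈ 468 kg VSS/d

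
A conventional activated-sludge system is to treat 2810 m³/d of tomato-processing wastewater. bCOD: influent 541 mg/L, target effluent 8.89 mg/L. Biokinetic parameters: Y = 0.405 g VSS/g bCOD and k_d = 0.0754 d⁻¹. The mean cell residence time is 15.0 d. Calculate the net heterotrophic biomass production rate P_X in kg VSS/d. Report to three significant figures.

The observed yield is Y_obs = Y/(1 + k_d·θ_c) = 0.405 / (1 + 0.0754 × 15.0) = 0.405 / 2.131 = 0.1901 g VSS per g bCOD removed.
ΔS = 541 − 8.89 = 532.1 mg/L, so the substrate removal rate is 2810 × 532.1/1000 = 1495 kg bCOD/d.
P_X = Y_obs · Q(S₀ − S) = 0.1901 × 1495 = 284.2 kg VSS/d.

P_X ≈ 284 kg VSS/d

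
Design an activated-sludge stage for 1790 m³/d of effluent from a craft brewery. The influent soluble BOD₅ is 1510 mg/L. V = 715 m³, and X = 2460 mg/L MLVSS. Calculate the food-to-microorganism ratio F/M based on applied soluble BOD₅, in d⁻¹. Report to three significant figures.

F/M = applied load / biomass = Q·S₀/(V·X) = 1790 × 1510 / (715.0 × 2460) = 1.537 d⁻¹.

F/M ≈ 1.54 d⁻¹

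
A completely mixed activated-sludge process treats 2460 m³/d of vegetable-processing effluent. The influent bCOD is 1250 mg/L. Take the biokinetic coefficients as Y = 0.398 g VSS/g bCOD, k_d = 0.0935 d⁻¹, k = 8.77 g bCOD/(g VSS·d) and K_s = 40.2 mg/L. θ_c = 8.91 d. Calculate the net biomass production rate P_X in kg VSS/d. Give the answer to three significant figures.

From the Monod/SRT balance for a CMAS, S = K_s·(1+k_d θ_c)/[θ_c·(Y k − k_d) − 1] = 40.2 × (1 + 0.0935 × 8.91) / [8.91 × (0.398 × 8.77 − 0.0935) − 1] = 73.69 / 29.27 = 2.518 mg/L.
Observed yield with endogenous decay: Y_obs = Y / (1 + k_d·θ_c) = 0.398 / (1 + 0.0935 × 8.91) = 0.398 / 1.833 = 0.2171 g VSS/g bCOD.
Mass of bCOD removed per day: Q(S₀ − S) = 2460 × 1247 g/m³ = 3069 kg/d.
P_X = Y_obs · Q(S₀ − S) = 0.2171 × 3069 = 666.3 kg VSS/d.

P_X ≈ 666 kg VSS/d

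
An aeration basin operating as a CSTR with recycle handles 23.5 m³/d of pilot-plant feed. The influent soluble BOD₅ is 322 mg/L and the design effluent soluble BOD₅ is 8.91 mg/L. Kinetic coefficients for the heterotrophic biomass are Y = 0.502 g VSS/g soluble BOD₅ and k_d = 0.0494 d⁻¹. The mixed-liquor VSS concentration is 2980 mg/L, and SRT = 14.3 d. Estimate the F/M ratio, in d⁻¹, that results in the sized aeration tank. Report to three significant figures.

From the SRT design equation V = Y Q (S₀−S) θ_c / [X (1 + k_d θ_c)] = 0.502 × 23.5 × (322 − 8.91) × 14.3 / [2980 × (1 + 0.0494 × 14.3)] = 5.28×10^4 / 5085 = 10.39 m³.
F/M = Q·S₀ / (V·X) = 23.5 × 322 / (10.39 × 2980) = 0.2445 g soluble BOD₅·(g VSS·d)⁻¹.

F/M ≈ 0.244 d⁻¹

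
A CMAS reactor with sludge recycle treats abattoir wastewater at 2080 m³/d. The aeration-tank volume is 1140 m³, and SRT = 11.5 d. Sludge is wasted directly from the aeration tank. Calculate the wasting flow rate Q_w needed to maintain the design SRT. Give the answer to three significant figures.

Q_w ≈ 99.1 m³/d

With mixed-liquor wasting, θ_c = V/Q_w, so Q_w = V/θ_c = 1140/11.5 = 99.13 m³/d.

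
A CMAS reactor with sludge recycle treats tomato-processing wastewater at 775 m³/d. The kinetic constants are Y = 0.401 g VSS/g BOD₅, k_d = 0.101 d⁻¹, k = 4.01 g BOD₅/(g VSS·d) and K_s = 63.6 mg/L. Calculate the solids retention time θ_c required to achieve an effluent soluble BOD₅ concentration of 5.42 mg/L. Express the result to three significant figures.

Specific growth rate at S = 5.42 mg/L: μ = YkS/(K_s+S) = 0.401·4.01·5.42/(63.6+5.42) = 0.1263 d⁻¹.
1/θ_c = 0.1263 − 0.101 = 0.02527 d⁻¹, so θ_c = 39.57 d.

θ_c ≈ 39.6 d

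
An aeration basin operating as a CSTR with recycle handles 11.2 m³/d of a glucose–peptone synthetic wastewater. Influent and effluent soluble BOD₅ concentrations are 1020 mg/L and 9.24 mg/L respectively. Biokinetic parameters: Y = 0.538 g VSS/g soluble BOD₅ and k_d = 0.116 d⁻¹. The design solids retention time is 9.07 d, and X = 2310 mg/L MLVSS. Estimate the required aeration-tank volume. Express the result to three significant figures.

From the SRT design equation V = Y Q (S₀−S) θ_c / [X (1 + k_d θ_c)] = 0.538 × 11.2 × (1020 − 9.24) × 9.07 / [2310 × (1 + 0.116 × 9.07)] = 5.52×10^4 / 4740 = 11.65 m³.

V ≈ 11.7 m³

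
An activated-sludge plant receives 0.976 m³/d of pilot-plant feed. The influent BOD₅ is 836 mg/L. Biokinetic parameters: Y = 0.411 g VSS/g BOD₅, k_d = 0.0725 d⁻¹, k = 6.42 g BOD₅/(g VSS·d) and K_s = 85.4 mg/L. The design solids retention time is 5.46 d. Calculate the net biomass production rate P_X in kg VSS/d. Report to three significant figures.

From the Monod/SRT balance for a CMAS, S = K_s·(1+k_d θ_c)/[θ_c·(Y k − k_d) − 1] = 85.4 × (1 + 0.0725 × 5.46) / [5.46 × (0.411 × 6.42 − 0.0725) − 1] = 119.2 / 13.01 = 9.162 mg/L.
The observed yield is Y_obs = Y/(1 + k_d·θ_c) = 0.411 / (1 + 0.0725 × 5.46) = 0.411 / 1.396 = 0.2944 g VSS per g BOD₅ removed.
Substrate removed = Q·(S₀ − S) = 0.976 m³/d × (836 − 9.16) g/m³ = 8.07×10^2 g/d = 0.8070 kg/d.
So the net sludge growth is P_X = 0.2944 × 0.8070 = 0.2376 kg VSS/d.

P_X ≈ 0.238 kg VSS/d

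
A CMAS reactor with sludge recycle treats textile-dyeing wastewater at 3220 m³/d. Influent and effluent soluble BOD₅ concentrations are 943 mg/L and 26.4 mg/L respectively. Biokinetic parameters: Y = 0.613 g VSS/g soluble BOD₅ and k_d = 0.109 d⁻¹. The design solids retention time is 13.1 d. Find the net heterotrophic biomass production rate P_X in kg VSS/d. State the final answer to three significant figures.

Y_obs = Y / (1 + k_d θ_c) = 0.613 / (1 + 0.109 × 13.1) = 0.613 / 2.428 = 0.2525.
Q·(S₀ − S) = 3220 × (943 − 26.4) × 10⁻³ = 2951 kg/d removed.
Biomass produced: P_X = Y_obs·Q·ΔS = 0.2525 × 2951 ≈ 745.2 kg VSS/d.

P_X ≈ 745 kg VSS/d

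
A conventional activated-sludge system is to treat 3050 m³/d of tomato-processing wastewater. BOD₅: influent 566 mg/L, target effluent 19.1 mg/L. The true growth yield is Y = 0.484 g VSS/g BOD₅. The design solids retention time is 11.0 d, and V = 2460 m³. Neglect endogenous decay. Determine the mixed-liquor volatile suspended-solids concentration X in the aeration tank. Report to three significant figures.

X ≈ 3610 mg/L

From V·X = Y·Q·(S₀ − S)·θ_c (decay neglected): X = 0.484 × 3050 × (566 − 19.1) × 11.0 / 2460 = 3610 mg/L.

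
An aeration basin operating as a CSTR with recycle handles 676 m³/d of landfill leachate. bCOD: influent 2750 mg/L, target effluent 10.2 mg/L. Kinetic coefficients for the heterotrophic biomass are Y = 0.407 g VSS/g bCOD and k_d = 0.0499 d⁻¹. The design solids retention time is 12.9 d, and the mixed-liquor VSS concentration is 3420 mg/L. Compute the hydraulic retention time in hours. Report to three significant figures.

τ ≈ 61.4 h

Rearranging the biomass balance for a CMAS with decay, V = Y·Q·ΔS·θ_c / [X·(1+k_d θ_c)] = 0.407 × 676 × (2750 − 10.2) × 12.9 / [3420 × (1 + 0.0499 × 12.9)] = 9.72×10^6 / 5621 = 1730 m³.
τ = V/Q = 1730/676 = 2.559 d, or 61.41 h.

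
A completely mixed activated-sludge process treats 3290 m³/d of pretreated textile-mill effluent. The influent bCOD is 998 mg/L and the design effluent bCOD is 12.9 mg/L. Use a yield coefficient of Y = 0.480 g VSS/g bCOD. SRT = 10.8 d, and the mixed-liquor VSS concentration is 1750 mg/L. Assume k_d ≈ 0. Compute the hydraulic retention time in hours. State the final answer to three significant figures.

With k_d = 0 the design equation reduces to V = Y Q (S₀−S) θ_c / X = 0.480 × 3290 × (998 − 12.9) × 10.8 / 1750 = 9601 m³.
Hydraulic retention time τ = V/Q = 9601 / 3290 = 2.918 d = 70.04 h.

τ ≈ 70.0 h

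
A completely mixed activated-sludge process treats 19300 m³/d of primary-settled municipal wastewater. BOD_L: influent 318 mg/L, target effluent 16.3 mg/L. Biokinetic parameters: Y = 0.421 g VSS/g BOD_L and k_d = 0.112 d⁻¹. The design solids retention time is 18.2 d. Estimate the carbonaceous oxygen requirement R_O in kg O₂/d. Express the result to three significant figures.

Correct the yield for decay: Y_obs = Y/(1 + k_d θ_c) = 0.421 / (1 + 0.112 × 18.2) = 0.421 / 3.038 = 0.1386.
Mass of BOD_L removed per day: Q(S₀ − S) = 19300 × 301.7 g/m³ = 5823 kg/d.
Biomass synthesised: P_X = Y_obs × 5823 = 806.8 kg VSS/d.
R_O = Q·(S₀ − S) − 1.42·P_X = 5823 − 1.42 × 806.8 = 4677 kg O₂/d.

R_O ≈ 4680 kg O₂/d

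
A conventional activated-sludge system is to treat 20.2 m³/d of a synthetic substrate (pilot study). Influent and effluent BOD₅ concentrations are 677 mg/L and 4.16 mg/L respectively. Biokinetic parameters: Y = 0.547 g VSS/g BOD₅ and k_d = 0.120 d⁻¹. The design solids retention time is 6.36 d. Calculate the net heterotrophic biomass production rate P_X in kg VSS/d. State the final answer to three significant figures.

P_X ≈ 4.22 kg VSS/d

Y_obs = Y / (1 + k_d θ_c) = 0.547 / (1 + 0.120 × 6.36) = 0.547 / 1.763 = 0.3102.
Q·(S₀ − S) = 20.2 × (677 − 4.16) × 10⁻³ = 13.59 kg/d removed.
Net biomass production P_X = Y_obs × Q·(S₀ − S) = 0.3102 × 13.59 = 4.216 kg VSS/d.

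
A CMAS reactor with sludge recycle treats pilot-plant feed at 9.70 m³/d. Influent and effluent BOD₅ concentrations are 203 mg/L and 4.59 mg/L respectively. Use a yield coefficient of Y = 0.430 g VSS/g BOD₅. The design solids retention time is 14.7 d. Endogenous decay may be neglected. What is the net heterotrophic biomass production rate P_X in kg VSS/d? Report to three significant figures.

Since k_d ≈ 0, Y_obs = Y = 0.430 g VSS/g BOD₅.
ΔS = 203 − 4.59 = 198.4 mg/L, so the substrate removal rate is 9.70 × 198.4/1000 = 1.925 kg BOD₅/d.
Biomass produced: P_X = Y_obs·Q·ΔS = 0.4300 × 1.925 ≈ 0.8276 kg VSS/d.

P_X ≈ 0.828 kg VSS/d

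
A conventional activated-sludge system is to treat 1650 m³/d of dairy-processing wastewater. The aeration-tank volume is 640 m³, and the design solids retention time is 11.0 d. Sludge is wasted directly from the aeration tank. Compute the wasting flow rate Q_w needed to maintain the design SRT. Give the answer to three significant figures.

Q_w ≈ 58.2 m³/d

For wasting at MLVSS concentration, Q_w = V/θ_c = 640.0/11.0 = 58.18 m³/d.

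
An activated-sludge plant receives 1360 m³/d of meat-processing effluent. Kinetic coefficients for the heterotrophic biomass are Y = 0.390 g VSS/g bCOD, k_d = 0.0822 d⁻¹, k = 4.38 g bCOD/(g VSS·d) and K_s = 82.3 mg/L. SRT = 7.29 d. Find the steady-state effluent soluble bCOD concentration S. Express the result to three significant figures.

From the Monod/SRT balance for a CMAS, S = K_s·(1+k_d θ_c)/[θ_c·(Y k − k_d) − 1] = 82.3 × (1 + 0.0822 × 7.29) / [7.29 × (0.390 × 4.38 − 0.0822) − 1] = 131.6 / 10.85 = 12.13 mg/L.

S ≈ 12.1 mg/L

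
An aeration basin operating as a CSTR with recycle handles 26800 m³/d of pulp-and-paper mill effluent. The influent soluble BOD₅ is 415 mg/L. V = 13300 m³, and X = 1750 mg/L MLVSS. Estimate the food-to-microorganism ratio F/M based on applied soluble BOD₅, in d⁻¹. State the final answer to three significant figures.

F/M ≈ 0.478 d⁻¹

F/M = applied load / biomass = Q·S₀/(V·X) = 26800 × 415 / (13300 × 1750) = 0.4779 d⁻¹.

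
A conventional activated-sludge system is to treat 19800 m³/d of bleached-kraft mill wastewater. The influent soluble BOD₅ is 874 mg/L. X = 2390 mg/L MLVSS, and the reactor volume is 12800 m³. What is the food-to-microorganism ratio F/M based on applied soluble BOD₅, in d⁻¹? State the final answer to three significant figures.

Food-to-microorganism ratio F/M = Q S₀ / (V X) = 19800 × 874 / (12800 × 2390) = 0.5657 d⁻¹.

F/M ≈ 0.566 d⁻¹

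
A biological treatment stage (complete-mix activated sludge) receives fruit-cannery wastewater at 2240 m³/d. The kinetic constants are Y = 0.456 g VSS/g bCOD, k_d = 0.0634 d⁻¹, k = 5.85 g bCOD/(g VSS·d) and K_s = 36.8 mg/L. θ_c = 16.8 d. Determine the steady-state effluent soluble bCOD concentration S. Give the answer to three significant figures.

For a completely mixed reactor with recycle the Lawrence–McCarty relation gives S = K_s·(1 + k_d·θ_c) / [θ_c·(Y·k − k_d) − 1] = 36.8 × (1 + 0.0634 × 16.8) / [16.8 × (0.456 × 5.85 − 0.0634) − 1] = 76.00 / 42.75 = 1.778 mg/L.

S ≈ 1.78 mg/L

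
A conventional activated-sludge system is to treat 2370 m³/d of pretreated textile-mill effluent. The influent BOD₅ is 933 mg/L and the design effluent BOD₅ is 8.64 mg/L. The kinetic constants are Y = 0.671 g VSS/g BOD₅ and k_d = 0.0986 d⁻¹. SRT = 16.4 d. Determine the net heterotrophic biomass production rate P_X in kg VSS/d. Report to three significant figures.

P_X ≈ 562 kg VSS/d

Observed yield with endogenous decay: Y_obs = Y / (1 + k_d·θ_c) = 0.671 / (1 + 0.0986 × 16.4) = 0.671 / 2.617 = 0.2564 g VSS/g BOD₅.
Substrate removed = Q·(S₀ − S) = 2370 m³/d × (933 − 8.64) g/m³ = 2.19×10^6 g/d = 2191 kg/d.
Biomass produced: P_X = Y_obs·Q·ΔS = 0.2564 × 2191 ≈ 561.7 kg VSS/d.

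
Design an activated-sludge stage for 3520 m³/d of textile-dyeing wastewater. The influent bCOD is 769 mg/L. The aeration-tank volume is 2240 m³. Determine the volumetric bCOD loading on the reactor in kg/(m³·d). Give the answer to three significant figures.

L_v ≈ 1.21 kg bCOD/(m³·d)

L_v = Q S₀ / V = 3520 × 769 × 10⁻³ / 2240 = 1.208 kg/(m³·d).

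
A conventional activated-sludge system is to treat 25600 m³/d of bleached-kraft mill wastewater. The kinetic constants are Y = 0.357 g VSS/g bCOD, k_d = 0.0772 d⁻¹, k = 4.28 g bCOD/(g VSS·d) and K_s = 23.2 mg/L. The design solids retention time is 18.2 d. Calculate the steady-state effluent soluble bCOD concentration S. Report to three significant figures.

Effluent substrate depends only on kinetics and SRT: S = K_s(1 + k_d θ_c) / [θ_c(Yk − k_d) − 1] = 23.2 × (1 + 0.0772 × 18.2) / [18.2 × (0.357 × 4.28 − 0.0772) − 1] = 55.80 / 25.40 = 2.196 mg/L.

S ≈ 2.20 mg/L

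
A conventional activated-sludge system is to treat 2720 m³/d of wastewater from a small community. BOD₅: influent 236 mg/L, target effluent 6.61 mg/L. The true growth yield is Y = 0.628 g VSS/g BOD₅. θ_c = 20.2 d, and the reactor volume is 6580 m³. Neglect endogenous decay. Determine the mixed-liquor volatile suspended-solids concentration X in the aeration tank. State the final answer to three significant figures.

X ≈ 1200 mg/L

From V·X = Y·Q·(S₀ − S)·θ_c (decay neglected): X = 0.628 × 2720 × (236 − 6.61) × 20.2 / 6580 = 1203 mg/L.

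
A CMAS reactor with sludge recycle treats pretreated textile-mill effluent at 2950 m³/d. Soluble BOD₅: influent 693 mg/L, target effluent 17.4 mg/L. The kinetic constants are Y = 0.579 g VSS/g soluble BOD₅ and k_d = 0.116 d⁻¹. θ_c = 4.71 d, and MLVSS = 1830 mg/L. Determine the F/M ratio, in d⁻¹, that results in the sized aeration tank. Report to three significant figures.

From the SRT design equation V = Y Q (S₀−S) θ_c / [X (1 + k_d θ_c)] = 0.579 × 2950 × (693 − 17.4) × 4.71 / [1830 × (1 + 0.116 × 4.71)] = 5.44×10^6 / 2830 = 1921 m³.
F/M = applied load / biomass = Q·S₀/(V·X) = 2950 × 693 / (1921 × 1830) = 0.5816 d⁻¹.

F/M ≈ 0.582 d⁻¹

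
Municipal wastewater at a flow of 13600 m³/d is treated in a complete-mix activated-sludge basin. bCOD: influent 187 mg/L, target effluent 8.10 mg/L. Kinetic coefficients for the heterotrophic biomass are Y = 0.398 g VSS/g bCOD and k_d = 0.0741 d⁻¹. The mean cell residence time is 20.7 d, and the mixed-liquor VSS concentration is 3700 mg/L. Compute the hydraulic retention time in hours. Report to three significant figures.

Rearranging the biomass balance for a CMAS with decay, V = Y·Q·ΔS·θ_c / [X·(1+k_d θ_c)] = 0.398 × 13600 × (187 − 8.10) × 20.7 / [3700 × (1 + 0.0741 × 20.7)] = 2×10^7 / 9375 = 2138 m³.
τ = V/Q = 2138/13600 = 0.1572 d, or 3.773 h.

τ ≈ 3.77 h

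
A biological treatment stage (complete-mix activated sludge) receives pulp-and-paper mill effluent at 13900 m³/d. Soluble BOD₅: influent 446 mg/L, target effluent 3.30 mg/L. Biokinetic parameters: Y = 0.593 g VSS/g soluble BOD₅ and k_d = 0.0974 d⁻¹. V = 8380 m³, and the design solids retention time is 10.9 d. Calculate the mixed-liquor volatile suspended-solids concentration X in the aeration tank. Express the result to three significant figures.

Solving the biomass balance for X: X = Y Q (S₀−S) θ_c / [V (1+k_d θ_c)] = 0.593 × 13900 × (446 − 3.30) × 10.9 / [8380 × (1 + 0.0974 × 10.9)] = 2302 mg/L.

X ≈ 2300 mg/L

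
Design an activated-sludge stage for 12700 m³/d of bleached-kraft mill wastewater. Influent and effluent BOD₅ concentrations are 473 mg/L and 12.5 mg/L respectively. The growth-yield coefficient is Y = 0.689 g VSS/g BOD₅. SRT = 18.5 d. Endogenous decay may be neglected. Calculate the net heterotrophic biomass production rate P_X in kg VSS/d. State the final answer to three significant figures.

P_X ≈ 4030 kg VSS/d

No decay correction is needed, so Y_obs = Y = 0.689.
Substrate removed = Q·(S₀ − S) = 12700 m³/d × (473 − 12.5) g/m³ = 5.85×10^6 g/d = 5848 kg/d.
Biomass produced: P_X = Y_obs·Q·ΔS = 0.6890 × 5848 ≈ 4030 kg VSS/d.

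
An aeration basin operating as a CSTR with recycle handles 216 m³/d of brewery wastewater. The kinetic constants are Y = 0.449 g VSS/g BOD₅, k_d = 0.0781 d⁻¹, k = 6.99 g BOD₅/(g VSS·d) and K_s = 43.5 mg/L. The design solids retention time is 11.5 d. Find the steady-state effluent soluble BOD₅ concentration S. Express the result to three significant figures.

S ≈ 2.41 mg/L

From the Monod/SRT balance for a CMAS, S = K_s·(1+k_d θ_c)/[θ_c·(Y k − k_d) − 1] = 43.5 × (1 + 0.0781 × 11.5) / [11.5 × (0.449 × 6.99 − 0.0781) − 1] = 82.57 / 34.19 = 2.415 mg/L.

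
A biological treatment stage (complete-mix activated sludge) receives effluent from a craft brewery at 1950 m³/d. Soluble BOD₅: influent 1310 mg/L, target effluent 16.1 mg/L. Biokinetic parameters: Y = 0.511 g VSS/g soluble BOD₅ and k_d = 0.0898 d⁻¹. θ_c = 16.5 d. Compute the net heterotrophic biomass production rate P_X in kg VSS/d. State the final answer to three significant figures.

P_X ≈ 520 kg VSS/d

Correct the yield for decay: Y_obs = Y/(1 + k_d θ_c) = 0.511 / (1 + 0.0898 × 16.5) = 0.511 / 2.482 = 0.2059.
Substrate removed = Q·(S₀ − S) = 1950 m³/d × (1310 − 16.1) g/m³ = 2.52×10^6 g/d = 2523 kg/d.
Net biomass production P_X = Y_obs × Q·(S₀ − S) = 0.2059 × 2523 = 519.5 kg VSS/d.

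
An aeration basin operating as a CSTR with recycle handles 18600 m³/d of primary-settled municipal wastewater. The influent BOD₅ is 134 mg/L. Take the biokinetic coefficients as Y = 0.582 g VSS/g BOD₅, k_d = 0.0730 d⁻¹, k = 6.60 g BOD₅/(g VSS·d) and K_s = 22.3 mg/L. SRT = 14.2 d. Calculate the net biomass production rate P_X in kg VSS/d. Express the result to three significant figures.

For a completely mixed reactor with recycle the Lawrence–McCarty relation gives S = K_s·(1 + k_d·θ_c) / [θ_c·(Y·k − k_d) − 1] = 22.3 × (1 + 0.0730 × 14.2) / [14.2 × (0.582 × 6.60 − 0.0730) − 1] = 45.42 / 52.51 = 0.8649 mg/L.
The observed yield is Y_obs = Y/(1 + k_d·θ_c) = 0.582 / (1 + 0.0730 × 14.2) = 0.582 / 2.037 = 0.2858 g VSS per g BOD₅ removed.
Mass of BOD₅ removed per day: Q(S₀ − S) = 18600 × 133.1 g/m³ = 2476 kg/d.
So the net sludge growth is P_X = 0.2858 × 2476 = 707.7 kg VSS/d.

P_X ≈ 708 kg VSS/d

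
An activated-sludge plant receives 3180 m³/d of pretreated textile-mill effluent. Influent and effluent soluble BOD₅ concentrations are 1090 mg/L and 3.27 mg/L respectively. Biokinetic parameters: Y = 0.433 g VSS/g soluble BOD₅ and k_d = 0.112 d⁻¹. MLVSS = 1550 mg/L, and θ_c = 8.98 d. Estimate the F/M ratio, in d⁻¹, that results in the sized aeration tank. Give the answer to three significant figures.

Rearranging the biomass balance for a CMAS with decay, V = Y·Q·ΔS·θ_c / [X·(1+k_d θ_c)] = 0.433 × 3180 × (1090 − 3.27) × 8.98 / [1550 × (1 + 0.112 × 8.98)] = 1.34×10^7 / 3109 = 4322 m³.
F/M = Q·S₀ / (V·X) = 3180 × 1090 / (4322 × 1550) = 0.5174 g soluble BOD₅·(g VSS·d)⁻¹.

F/M ≈ 0.517 d⁻¹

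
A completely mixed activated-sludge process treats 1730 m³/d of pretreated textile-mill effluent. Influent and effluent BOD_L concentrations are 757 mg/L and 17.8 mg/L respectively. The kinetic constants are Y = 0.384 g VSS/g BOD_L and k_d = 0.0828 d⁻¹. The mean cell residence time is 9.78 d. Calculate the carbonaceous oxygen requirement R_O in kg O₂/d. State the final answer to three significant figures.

Correct the yield for decay: Y_obs = Y/(1 + k_d θ_c) = 0.384 / (1 + 0.0828 × 9.78) = 0.384 / 1.810 = 0.2122.
Q·(S₀ − S) = 1730 × (757 − 17.8) × 10⁻³ = 1279 kg/d removed.
P_X = Y_obs·Q·(S₀ − S) = 0.2122 × 1279 = 271.3 kg VSS/d.
Carbonaceous O₂ demand = substrate oxidised − cell-mass equivalent = 1279 − 1.42 × 271.3 = 893.5 kg O₂/d.

R_O ≈ 894 kg O₂/d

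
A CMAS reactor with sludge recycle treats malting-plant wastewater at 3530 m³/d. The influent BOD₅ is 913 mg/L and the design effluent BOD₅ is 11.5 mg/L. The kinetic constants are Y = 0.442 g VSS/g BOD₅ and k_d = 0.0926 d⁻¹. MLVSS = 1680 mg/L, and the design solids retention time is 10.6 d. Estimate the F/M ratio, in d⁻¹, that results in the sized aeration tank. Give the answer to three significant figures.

Rearranging the biomass balance for a CMAS with decay, V = Y·Q·ΔS·θ_c / [X·(1+k_d θ_c)] = 0.442 × 3530 × (913 − 11.5) × 10.6 / [1680 × (1 + 0.0926 × 10.6)] = 1.49×10^7 / 3329 = 4479 m³.
Food-to-microorganism ratio F/M = Q S₀ / (V X) = 3530 × 913 / (4479 × 1680) = 0.4283 d⁻¹.

F/M ≈ 0.428 d⁻¹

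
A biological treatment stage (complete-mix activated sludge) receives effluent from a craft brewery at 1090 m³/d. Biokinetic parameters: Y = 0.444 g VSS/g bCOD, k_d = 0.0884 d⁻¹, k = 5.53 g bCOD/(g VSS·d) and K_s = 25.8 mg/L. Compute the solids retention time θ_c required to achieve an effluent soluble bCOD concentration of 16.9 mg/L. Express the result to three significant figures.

Specific growth rate at S = 16.9 mg/L: μ = YkS/(K_s+S) = 0.444·5.53·16.9/(25.8+16.9) = 0.9718 d⁻¹.
1/θ_c = 0.9718 − 0.0884 = 0.8834 d⁻¹, so θ_c = 1.132 d.

θ_c ≈ 1.13 d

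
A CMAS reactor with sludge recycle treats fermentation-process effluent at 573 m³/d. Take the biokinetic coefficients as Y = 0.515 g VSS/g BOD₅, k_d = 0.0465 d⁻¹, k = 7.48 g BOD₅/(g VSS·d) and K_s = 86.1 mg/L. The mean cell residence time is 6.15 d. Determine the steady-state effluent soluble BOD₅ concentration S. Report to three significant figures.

S ≈ 4.94 mg/L

Effluent substrate depends only on kinetics and SRT: S = K_s(1 + k_d θ_c) / [θ_c(Yk − k_d) − 1] = 86.1 × (1 + 0.0465 × 6.15) / [6.15 × (0.515 × 7.48 − 0.0465) − 1] = 110.7 / 22.41 = 4.942 mg/L.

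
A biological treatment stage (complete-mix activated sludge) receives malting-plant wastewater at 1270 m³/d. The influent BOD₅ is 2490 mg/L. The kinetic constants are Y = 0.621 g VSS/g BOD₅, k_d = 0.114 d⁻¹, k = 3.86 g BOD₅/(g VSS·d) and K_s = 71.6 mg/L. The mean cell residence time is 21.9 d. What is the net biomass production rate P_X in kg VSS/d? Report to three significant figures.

From the Monod/SRT balance for a CMAS, S = K_s·(1+k_d θ_c)/[θ_c·(Y k − k_d) − 1] = 71.6 × (1 + 0.114 × 21.9) / [21.9 × (0.621 × 3.86 − 0.114) − 1] = 250.4 / 49.00 = 5.109 mg/L.
Observed yield with endogenous decay: Y_obs = Y / (1 + k_d·θ_c) = 0.621 / (1 + 0.114 × 21.9) = 0.621 / 3.497 = 0.1776 g VSS/g BOD₅.
Mass of BOD₅ removed per day: Q(S₀ − S) = 1270 × 2485 g/m³ = 3156 kg/d.
Net biomass production P_X = Y_obs × Q·(S₀ − S) = 0.1776 × 3156 = 560.5 kg VSS/d.

P_X ≈ 560 kg VSS/d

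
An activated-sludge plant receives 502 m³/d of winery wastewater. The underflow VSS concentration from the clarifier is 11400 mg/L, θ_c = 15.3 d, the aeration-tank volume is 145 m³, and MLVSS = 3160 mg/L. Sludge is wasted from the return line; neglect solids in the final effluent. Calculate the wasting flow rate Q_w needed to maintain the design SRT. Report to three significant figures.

Q_w ≈ 2.63 m³/d

θ_c = V·X/(Q_w·X_r) when wasting from the recycle, so Q_w = V·X/(θ_c·X_r) = 145.0 × 3160 / (15.3 × 11400) = 2.627 m³/d.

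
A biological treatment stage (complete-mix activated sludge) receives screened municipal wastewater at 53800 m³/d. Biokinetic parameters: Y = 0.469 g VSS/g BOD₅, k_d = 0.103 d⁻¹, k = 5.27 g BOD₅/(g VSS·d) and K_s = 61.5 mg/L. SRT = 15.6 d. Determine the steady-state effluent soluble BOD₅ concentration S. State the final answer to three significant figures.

For a completely mixed reactor with recycle the Lawrence–McCarty relation gives S = K_s·(1 + k_d·θ_c) / [θ_c·(Y·k − k_d) − 1] = 61.5 × (1 + 0.103 × 15.6) / [15.6 × (0.469 × 5.27 − 0.103) − 1] = 160.3 / 35.95 = 4.459 mg/L.

S ≈ 4.46 mg/L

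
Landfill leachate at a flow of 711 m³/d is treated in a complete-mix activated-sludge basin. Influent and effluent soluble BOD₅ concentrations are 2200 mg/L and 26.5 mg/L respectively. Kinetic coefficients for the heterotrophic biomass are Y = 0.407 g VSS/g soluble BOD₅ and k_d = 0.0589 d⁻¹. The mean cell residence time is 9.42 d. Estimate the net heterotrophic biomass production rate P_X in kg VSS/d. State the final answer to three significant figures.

The observed yield is Y_obs = Y/(1 + k_d·θ_c) = 0.407 / (1 + 0.0589 × 9.42) = 0.407 / 1.555 = 0.2618 g VSS per g soluble BOD₅ removed.
ΔS = 2200 − 26.5 = 2174 mg/L, so the substrate removal rate is 711 × 2174/1000 = 1545 kg soluble BOD₅/d.
Net biomass production P_X = Y_obs × Q·(S₀ − S) = 0.2618 × 1545 = 404.5 kg VSS/d.

P_X ≈ 405 kg VSS/d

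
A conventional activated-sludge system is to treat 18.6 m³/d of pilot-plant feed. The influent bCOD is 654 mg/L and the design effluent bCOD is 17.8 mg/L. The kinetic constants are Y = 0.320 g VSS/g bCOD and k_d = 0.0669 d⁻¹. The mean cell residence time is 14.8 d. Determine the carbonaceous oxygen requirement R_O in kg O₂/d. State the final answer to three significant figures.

Correct the yield for decay: Y_obs = Y/(1 + k_d θ_c) = 0.320 / (1 + 0.0669 × 14.8) = 0.320 / 1.990 = 0.1608.
ΔS = 654 − 17.8 = 636.2 mg/L, so the substrate removal rate is 18.6 × 636.2/1000 = 11.83 kg bCOD/d.
Biomass synthesised: P_X = Y_obs × 11.83 = 1.903 kg VSS/d.
R_O = Q·(S₀ − S) − 1.42·P_X = 11.83 − 1.42 × 1.903 = 9.131 kg O₂/d.

R_O ≈ 9.13 kg O₂/d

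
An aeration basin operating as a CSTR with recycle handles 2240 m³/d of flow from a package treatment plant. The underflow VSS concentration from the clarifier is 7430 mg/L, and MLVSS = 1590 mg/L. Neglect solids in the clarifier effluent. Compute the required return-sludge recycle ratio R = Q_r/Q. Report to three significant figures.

R = Q_r/Q = X/(X_r − X) = 1590 / (7430 − 1590) = 0.2723.

R ≈ 0.272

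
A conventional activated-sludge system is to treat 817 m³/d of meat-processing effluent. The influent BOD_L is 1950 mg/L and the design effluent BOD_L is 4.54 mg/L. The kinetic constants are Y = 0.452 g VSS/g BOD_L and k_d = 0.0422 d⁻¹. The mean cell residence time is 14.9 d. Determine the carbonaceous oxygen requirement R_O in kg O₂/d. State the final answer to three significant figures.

R_O ≈ 963 kg O₂/d

Y_obs = Y / (1 + k_d θ_c) = 0.452 / (1 + 0.0422 × 14.9) = 0.452 / 1.629 = 0.2775.
Mass of BOD_L removed per day: Q(S₀ − S) = 817 × 1945 g/m³ = 1589 kg/d.
P_X = Y_obs·Q·(S₀ − S) = 0.2775 × 1589 = 441.1 kg VSS/d.
Carbonaceous O₂ demand = substrate oxidised − cell-mass equivalent = 1589 − 1.42 × 441.1 = 963.1 kg O₂/d.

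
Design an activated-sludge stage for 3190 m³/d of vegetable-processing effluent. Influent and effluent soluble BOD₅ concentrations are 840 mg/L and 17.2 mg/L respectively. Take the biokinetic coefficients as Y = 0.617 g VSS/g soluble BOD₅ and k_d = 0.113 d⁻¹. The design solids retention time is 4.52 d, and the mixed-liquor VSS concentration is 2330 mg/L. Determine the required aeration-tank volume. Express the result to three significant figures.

From the SRT design equation V = Y Q (S₀−S) θ_c / [X (1 + k_d θ_c)] = 0.617 × 3190 × (840 − 17.2) × 4.52 / [2330 × (1 + 0.113 × 4.52)] = 7.32×10^6 / 3520 = 2079 m³.

V ≈ 2080 m³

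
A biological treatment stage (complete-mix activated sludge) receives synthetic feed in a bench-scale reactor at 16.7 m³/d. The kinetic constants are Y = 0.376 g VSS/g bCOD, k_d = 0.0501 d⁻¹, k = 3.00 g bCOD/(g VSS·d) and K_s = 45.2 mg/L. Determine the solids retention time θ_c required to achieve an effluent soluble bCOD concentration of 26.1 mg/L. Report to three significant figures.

From 1/θ_c = Y·k·S/(K_s + S) − k_d: Y·k·S/(K_s+S) = 0.376 × 3.00 × 26.1 / (45.2 + 26.1) = 0.4129 d⁻¹.
θ_c = 1/(μ − k_d) = 1/(0.4129 − 0.0501) = 1/0.3628 = 2.756 d.

θ_c ≈ 2.76 d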